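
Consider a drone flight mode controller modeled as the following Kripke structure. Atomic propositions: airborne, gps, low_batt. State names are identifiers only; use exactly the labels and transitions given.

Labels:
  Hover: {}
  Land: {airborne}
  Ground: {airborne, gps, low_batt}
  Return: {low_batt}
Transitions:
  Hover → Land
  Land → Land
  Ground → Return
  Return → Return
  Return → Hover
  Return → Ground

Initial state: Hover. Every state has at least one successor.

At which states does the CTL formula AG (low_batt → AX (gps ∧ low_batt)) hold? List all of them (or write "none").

{Hover, Land}

States satisfying low_batt → AX (gps ∧ low_batt): {Hover, Land}.
States satisfying AG (low_batt → AX (gps ∧ low_batt)): {Hover, Land}.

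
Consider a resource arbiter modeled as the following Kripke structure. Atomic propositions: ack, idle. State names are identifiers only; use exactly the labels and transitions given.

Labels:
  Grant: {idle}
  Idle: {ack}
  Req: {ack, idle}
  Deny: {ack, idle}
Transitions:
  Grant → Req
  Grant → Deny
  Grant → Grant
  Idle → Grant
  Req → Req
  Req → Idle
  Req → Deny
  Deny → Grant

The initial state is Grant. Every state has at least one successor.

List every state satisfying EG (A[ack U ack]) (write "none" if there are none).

States satisfying A[ack U ack]: {Idle, Req, Deny}.
States satisfying EG (A[ack U ack]): {Req}.

{Req}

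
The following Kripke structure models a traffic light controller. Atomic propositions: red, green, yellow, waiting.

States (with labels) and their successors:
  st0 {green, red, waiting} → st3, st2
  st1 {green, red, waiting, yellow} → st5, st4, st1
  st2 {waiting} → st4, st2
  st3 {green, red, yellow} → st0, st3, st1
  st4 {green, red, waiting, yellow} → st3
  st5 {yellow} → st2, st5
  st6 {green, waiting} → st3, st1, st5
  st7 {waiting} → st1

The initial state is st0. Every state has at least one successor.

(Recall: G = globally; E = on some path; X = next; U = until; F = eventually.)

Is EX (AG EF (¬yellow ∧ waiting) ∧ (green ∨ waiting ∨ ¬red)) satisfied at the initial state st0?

States satisfying EX (AG EF (¬yellow ∧ waiting) ∧ (green ∨ waiting ∨ ¬red)): {st0, st1, st2, st3, st4, st5, st6, st7}.
st0 ∈ Sat(EX (AG EF (¬yellow ∧ waiting) ∧ (green ∨ waiting ∨ ¬red))).

Yes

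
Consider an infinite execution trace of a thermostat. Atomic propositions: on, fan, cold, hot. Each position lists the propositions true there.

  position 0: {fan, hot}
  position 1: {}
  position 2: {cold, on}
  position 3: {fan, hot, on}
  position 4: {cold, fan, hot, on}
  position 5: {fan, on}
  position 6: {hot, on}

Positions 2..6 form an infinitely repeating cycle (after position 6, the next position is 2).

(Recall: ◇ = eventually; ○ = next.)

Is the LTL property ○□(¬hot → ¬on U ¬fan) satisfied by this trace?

No

The position after 0 is 1; □(¬hot → ¬on U ¬fan) is false there.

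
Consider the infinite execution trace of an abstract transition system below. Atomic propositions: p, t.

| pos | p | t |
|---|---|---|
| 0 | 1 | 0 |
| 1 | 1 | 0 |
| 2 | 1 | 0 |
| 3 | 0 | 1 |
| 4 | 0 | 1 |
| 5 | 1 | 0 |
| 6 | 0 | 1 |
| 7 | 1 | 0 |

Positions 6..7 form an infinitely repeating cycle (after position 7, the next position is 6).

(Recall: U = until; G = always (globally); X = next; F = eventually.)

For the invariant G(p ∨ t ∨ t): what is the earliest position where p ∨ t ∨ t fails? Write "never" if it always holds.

p ∨ t ∨ t holds at every position 0..7, and those are all the positions the trace ever visits, so the invariant G(p ∨ t ∨ t) is never violated.

never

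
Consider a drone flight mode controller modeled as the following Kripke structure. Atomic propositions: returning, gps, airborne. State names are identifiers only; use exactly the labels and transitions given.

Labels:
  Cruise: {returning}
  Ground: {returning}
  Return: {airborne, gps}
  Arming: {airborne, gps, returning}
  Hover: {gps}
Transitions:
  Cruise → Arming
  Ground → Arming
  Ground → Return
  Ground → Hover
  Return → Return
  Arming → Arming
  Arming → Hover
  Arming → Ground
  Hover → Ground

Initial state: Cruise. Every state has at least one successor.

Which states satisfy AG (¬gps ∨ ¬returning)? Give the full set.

{Return}

States satisfying ¬gps ∨ ¬returning: {Cruise, Ground, Return, Hover}.
States satisfying AG (¬gps ∨ ¬returning): {Return}.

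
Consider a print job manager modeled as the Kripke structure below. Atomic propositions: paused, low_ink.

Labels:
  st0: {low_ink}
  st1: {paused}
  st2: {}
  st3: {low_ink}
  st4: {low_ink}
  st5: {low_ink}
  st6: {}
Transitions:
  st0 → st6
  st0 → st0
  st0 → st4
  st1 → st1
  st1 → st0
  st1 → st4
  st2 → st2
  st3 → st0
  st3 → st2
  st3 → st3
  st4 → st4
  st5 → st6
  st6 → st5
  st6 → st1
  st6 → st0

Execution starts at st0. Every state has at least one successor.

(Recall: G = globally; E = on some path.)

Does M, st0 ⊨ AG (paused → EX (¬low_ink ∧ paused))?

States satisfying paused → EX (¬low_ink ∧ paused): {st0, st1, st2, st3, st4, st5, st6}.
States satisfying AG (paused → EX (¬low_ink ∧ paused)): {st0, st1, st2, st3, st4, st5, st6}.
Every state reachable from st0 satisfies paused → EX (¬low_ink ∧ paused).
st0 ∈ Sat(AG (paused → EX (¬low_ink ∧ paused))).

Holds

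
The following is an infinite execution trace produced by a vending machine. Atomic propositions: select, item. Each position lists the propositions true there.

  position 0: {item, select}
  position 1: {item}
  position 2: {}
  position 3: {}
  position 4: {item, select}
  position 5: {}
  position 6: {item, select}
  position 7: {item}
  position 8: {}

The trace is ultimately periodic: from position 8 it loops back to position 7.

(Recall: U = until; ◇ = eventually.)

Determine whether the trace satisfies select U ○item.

Satisfied

Walking from position 0: ○item first holds at position 0, and select holds at every earlier position along the way, so select U ○item holds.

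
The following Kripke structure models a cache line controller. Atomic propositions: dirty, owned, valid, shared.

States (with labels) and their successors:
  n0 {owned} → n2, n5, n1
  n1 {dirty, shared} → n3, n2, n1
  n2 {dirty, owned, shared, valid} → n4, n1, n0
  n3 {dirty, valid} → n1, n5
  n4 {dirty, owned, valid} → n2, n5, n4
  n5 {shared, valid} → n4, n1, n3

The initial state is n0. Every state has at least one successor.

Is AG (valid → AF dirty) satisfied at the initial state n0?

States satisfying valid → AF dirty: {n0, n1, n2, n3, n4, n5}.
States satisfying AG (valid → AF dirty): {n0, n1, n2, n3, n4, n5}.
Every state reachable from n0 satisfies valid → AF dirty.
n0 ∈ Sat(AG (valid → AF dirty)).

Satisfied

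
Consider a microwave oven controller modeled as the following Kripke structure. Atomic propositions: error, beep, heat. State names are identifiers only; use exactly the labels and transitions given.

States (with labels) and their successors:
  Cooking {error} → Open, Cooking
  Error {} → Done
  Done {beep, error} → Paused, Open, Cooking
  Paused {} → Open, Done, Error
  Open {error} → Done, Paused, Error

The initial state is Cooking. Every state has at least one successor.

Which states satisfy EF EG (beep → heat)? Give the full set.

States satisfying EG (beep → heat): {Cooking, Paused, Open}.
States satisfying EF EG (beep → heat): {Cooking, Error, Done, Paused, Open}.

{Cooking, Error, Done, Paused, Open}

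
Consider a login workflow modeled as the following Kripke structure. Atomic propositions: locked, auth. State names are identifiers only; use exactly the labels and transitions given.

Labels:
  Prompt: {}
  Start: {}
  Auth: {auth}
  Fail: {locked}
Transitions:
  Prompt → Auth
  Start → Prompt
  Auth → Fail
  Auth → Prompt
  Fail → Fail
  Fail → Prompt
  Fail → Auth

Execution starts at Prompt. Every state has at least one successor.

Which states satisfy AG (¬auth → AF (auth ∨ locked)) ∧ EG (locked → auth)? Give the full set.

{Prompt, Start, Auth}

States satisfying ¬auth → AF (auth ∨ locked): {Prompt, Start, Auth, Fail}.
States satisfying AG (¬auth → AF (auth ∨ locked)): {Prompt, Start, Auth, Fail}.
States satisfying locked → auth: {Prompt, Start, Auth}.
States satisfying EG (locked → auth): {Prompt, Start, Auth}.
States satisfying AG (¬auth → AF (auth ∨ locked)) ∧ EG (locked → auth): {Prompt, Start, Auth}.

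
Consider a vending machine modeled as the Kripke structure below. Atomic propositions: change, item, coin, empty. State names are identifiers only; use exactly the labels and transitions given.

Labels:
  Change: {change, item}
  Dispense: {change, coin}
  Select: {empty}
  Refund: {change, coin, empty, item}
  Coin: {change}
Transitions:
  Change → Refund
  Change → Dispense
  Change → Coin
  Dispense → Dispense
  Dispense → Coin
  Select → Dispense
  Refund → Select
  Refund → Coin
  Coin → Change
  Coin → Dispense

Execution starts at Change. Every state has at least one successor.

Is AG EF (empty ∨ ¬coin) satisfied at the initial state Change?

Satisfied

States satisfying EF (empty ∨ ¬coin): {Change, Dispense, Select, Refund, Coin}.
States satisfying AG EF (empty ∨ ¬coin): {Change, Dispense, Select, Refund, Coin}.
Every state reachable from Change satisfies EF (empty ∨ ¬coin).
Change ∈ Sat(AG EF (empty ∨ ¬coin)).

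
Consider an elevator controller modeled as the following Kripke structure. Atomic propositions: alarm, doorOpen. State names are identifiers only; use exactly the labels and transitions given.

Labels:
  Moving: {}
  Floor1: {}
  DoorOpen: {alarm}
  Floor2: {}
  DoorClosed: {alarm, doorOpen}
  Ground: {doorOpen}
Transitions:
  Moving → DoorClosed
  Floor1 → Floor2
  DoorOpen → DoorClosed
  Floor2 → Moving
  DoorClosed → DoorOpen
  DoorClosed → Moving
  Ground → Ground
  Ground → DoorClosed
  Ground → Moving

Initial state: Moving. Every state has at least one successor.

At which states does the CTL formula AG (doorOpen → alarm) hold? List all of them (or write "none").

States satisfying doorOpen → alarm: {Moving, Floor1, DoorOpen, Floor2, DoorClosed}.
States satisfying AG (doorOpen → alarm): {Moving, Floor1, DoorOpen, Floor2, DoorClosed}.

{Moving, Floor1, DoorOpen, Floor2, DoorClosed}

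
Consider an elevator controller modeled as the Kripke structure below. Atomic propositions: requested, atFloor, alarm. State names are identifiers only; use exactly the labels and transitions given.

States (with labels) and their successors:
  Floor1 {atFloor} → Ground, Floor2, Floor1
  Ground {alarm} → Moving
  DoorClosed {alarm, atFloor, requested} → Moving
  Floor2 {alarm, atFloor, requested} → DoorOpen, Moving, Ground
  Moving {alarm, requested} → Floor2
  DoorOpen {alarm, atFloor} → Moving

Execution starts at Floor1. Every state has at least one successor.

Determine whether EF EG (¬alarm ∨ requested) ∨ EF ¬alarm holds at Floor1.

States satisfying EG (¬alarm ∨ requested): {Floor1, DoorClosed, Floor2, Moving}.
States satisfying EF EG (¬alarm ∨ requested): {Floor1, Ground, DoorClosed, Floor2, Moving, DoorOpen}.
States satisfying ¬alarm: {Floor1}.
States satisfying EF ¬alarm: {Floor1}.
States satisfying EF EG (¬alarm ∨ requested) ∨ EF ¬alarm: {Floor1, Ground, DoorClosed, Floor2, Moving, DoorOpen}.
Floor1 ∈ Sat(EF EG (¬alarm ∨ requested) ∨ EF ¬alarm).

Yes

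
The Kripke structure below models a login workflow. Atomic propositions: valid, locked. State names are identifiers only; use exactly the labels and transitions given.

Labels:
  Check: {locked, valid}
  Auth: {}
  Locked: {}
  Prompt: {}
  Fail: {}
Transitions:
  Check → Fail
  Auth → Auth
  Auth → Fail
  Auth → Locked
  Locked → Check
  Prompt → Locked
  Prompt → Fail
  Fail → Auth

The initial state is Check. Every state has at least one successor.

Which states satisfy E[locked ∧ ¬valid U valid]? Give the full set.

States satisfying locked ∧ ¬valid: ∅.
States satisfying valid: {Check}.
States satisfying E[locked ∧ ¬valid U valid]: {Check}.

{Check}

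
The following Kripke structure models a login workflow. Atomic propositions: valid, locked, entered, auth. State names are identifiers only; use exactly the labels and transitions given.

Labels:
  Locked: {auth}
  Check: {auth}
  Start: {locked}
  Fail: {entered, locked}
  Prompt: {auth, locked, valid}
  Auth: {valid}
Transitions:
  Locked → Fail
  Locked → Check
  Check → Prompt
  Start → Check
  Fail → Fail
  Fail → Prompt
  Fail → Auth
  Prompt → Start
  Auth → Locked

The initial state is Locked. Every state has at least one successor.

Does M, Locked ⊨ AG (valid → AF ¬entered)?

States satisfying valid → AF ¬entered: {Locked, Check, Start, Fail, Prompt, Auth}.
States satisfying AG (valid → AF ¬entered): {Locked, Check, Start, Fail, Prompt, Auth}.
Every state reachable from Locked satisfies valid → AF ¬entered.
Locked ∈ Sat(AG (valid → AF ¬entered)).

Satisfied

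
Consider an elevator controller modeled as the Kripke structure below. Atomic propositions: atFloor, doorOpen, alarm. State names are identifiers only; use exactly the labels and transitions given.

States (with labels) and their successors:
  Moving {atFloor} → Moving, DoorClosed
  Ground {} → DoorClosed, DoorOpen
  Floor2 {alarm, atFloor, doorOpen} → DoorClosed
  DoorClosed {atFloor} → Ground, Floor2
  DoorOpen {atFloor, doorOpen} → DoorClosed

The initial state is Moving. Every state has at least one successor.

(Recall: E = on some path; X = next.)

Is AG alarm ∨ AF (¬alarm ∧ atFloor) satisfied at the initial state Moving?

States satisfying alarm: {Floor2}.
States satisfying AG alarm: ∅.
States satisfying ¬alarm ∧ atFloor: {Moving, DoorClosed, DoorOpen}.
States satisfying AF (¬alarm ∧ atFloor): {Moving, Ground, Floor2, DoorClosed, DoorOpen}.
States satisfying AG alarm ∨ AF (¬alarm ∧ atFloor): {Moving, Ground, Floor2, DoorClosed, DoorOpen}.
Moving ∈ Sat(AG alarm ∨ AF (¬alarm ∧ atFloor)).

Yes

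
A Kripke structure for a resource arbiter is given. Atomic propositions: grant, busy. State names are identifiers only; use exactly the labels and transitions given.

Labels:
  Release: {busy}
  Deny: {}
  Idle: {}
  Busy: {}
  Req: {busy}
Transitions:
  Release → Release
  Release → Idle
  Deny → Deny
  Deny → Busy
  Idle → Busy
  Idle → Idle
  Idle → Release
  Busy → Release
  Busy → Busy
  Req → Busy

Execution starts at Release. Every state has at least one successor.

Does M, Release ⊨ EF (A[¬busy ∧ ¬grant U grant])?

States satisfying A[¬busy ∧ ¬grant U grant]: ∅.
States satisfying EF (A[¬busy ∧ ¬grant U grant]): ∅.
No suitable path/successor from Release witnesses the formula.
Release ∉ Sat(EF (A[¬busy ∧ ¬grant U grant])).

Does not hold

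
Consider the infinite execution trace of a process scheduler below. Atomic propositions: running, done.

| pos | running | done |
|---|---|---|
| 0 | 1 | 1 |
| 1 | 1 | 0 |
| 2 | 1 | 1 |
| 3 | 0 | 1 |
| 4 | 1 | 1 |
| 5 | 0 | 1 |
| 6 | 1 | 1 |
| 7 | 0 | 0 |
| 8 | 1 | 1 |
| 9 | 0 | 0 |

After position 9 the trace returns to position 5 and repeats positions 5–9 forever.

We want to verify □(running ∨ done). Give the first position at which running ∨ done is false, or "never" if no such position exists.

Check running ∨ done at each position in order: 0 ✓, 1 ✓, 2 ✓, 3 ✓, 4 ✓, 5 ✓, 6 ✓.
At position 7 the labels are {}, so running ∨ done is false there. This is the first violation.

7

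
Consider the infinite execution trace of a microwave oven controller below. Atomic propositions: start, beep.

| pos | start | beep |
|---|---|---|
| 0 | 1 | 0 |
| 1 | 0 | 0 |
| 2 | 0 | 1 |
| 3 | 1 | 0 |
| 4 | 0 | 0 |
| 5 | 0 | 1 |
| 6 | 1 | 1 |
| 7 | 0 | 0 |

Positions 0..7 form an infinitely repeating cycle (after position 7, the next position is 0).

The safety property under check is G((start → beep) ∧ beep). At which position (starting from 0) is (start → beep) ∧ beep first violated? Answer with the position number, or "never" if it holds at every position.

At position 0 the labels are {start}, so (start → beep) ∧ beep is false there. This is the first violation.

0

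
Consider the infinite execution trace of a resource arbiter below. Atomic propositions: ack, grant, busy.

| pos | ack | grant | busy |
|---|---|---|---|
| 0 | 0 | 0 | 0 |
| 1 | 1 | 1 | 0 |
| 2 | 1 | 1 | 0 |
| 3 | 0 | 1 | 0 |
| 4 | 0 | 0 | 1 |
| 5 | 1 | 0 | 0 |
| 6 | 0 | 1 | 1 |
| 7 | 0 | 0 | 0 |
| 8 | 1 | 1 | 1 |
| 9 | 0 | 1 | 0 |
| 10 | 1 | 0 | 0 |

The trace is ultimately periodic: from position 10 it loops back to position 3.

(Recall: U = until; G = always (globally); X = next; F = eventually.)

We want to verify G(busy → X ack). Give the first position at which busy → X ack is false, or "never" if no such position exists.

6

Check busy → X ack at each position in order: 0 ✓, 1 ✓, 2 ✓, 3 ✓, 4 ✓, 5 ✓.
At position 6 the labels are {busy, grant} and the next position 7 has {}, so busy → X ack is false there. This is the first violation.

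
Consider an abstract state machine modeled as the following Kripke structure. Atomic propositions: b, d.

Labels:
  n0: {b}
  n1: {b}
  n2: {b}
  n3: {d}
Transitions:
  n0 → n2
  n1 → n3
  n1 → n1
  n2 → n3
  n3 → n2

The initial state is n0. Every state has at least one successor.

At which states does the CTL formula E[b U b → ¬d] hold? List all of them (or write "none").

States satisfying b: {n0, n1, n2}.
States satisfying b → ¬d: {n0, n1, n2, n3}.
States satisfying E[b U b → ¬d]: {n0, n1, n2, n3}.

{n0, n1, n2, n3}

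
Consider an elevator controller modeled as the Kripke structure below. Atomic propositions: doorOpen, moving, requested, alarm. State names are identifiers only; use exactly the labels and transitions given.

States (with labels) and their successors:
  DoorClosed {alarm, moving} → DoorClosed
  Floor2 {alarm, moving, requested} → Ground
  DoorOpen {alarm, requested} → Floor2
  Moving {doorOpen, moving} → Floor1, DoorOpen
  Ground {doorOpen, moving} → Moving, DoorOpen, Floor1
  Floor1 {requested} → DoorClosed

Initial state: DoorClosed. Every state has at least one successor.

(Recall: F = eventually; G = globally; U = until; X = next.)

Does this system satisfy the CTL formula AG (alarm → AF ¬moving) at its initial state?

Does not hold

States satisfying alarm → AF ¬moving: {Floor2, DoorOpen, Moving, Ground, Floor1}.
States satisfying AG (alarm → AF ¬moving): ∅.
DoorClosed is reachable from DoorClosed and violates alarm → AF ¬moving, so AG fails at DoorClosed.
DoorClosed ∉ Sat(AG (alarm → AF ¬moving)).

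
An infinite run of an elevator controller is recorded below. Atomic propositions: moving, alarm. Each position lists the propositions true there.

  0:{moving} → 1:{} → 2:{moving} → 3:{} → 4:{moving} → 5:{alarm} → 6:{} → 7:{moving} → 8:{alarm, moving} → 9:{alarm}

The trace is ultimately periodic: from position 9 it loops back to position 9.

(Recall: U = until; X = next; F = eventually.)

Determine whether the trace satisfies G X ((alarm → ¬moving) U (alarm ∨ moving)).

X ((alarm → ¬moving) U (alarm ∨ moving)) holds at every position 0..9, and those are all positions ever visited, so G X ((alarm → ¬moving) U (alarm ∨ moving)) holds.

Yes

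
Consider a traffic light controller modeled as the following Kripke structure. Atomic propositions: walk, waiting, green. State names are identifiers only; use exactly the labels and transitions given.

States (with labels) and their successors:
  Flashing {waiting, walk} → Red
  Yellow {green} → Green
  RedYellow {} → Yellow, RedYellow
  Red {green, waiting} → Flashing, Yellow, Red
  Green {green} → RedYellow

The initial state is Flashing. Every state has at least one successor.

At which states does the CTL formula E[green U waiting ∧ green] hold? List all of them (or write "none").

States satisfying green: {Yellow, Red, Green}.
States satisfying waiting ∧ green: {Red}.
States satisfying E[green U waiting ∧ green]: {Red}.

{Red}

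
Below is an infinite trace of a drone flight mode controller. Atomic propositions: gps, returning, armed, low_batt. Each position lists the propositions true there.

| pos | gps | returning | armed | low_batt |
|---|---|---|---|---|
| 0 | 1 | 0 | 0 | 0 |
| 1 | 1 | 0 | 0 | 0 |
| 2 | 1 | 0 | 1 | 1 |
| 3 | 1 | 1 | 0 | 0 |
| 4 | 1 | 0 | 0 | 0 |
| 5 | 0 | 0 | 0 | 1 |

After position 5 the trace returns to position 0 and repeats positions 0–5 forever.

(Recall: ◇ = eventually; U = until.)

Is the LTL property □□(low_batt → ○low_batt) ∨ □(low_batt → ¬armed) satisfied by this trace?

No

□(low_batt → ○low_batt) must hold at every position from 0 onward. It fails at position 0, so □□(low_batt → ○low_batt) is false.
low_batt → ¬armed must hold at every position from 0 onward. It fails at position 2, so □(low_batt → ¬armed) is false.
Positions where low_batt holds: 2, 5.
Check ¬armed at each: 2→fails, 5→ok.
At position 0: □□(low_batt → ○low_batt) is false; □(low_batt → ¬armed) is false; so □□(low_batt → ○low_batt) ∨ □(low_batt → ¬armed) is false.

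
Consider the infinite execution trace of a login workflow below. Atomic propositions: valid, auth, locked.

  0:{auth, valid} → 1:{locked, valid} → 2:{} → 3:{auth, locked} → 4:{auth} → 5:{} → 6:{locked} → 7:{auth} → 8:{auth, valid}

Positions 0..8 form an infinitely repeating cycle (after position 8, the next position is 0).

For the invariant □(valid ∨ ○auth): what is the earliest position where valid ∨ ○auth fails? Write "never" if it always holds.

4

Check valid ∨ ○auth at each position in order: 0 ✓, 1 ✓, 2 ✓, 3 ✓.
At position 4 the labels are {auth} and the next position 5 has {}, so valid ∨ ○auth is false there. This is the first violation.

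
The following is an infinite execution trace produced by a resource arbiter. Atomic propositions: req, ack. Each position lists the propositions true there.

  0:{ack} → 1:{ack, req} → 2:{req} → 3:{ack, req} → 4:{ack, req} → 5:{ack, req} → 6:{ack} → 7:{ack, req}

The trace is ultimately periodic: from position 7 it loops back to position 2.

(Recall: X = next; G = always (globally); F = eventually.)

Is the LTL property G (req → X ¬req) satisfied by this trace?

req → X ¬req must hold at every position from 0 onward. It fails at position 1, so G (req → X ¬req) is false.
Positions where req holds: 1, 2, 3, 4, 5, 7.
Check X ¬req at each: 1→fails, 2→fails, 3→fails, 4→fails, 5→ok, 7→fails.

Violated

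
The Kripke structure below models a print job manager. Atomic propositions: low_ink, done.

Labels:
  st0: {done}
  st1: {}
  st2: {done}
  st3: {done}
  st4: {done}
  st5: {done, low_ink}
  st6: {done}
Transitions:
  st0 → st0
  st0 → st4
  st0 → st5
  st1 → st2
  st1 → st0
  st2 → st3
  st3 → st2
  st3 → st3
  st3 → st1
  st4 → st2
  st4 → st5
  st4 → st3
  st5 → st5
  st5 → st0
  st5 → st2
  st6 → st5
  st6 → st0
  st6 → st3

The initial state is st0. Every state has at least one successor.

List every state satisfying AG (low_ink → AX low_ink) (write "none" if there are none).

States satisfying low_ink → AX low_ink: {st0, st1, st2, st3, st4, st6}.
States satisfying AG (low_ink → AX low_ink): ∅.

none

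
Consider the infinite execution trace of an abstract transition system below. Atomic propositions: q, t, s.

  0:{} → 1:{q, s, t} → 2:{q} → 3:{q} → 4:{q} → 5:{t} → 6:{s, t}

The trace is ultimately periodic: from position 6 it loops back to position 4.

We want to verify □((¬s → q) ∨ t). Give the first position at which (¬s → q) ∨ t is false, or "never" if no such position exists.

0

At position 0 the labels are {}, so (¬s → q) ∨ t is false there. This is the first violation.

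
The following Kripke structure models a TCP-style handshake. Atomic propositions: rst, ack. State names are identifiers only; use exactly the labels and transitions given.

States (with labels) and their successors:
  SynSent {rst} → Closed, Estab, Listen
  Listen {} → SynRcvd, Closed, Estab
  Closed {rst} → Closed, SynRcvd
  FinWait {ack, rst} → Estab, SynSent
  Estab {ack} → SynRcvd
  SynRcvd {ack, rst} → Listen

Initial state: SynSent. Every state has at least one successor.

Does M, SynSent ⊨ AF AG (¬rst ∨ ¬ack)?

Does not hold

States satisfying AG (¬rst ∨ ¬ack): ∅.
States satisfying AF AG (¬rst ∨ ¬ack): ∅.
There is a path from SynSent along which AG (¬rst ∨ ¬ack) never holds.
SynSent ∉ Sat(AF AG (¬rst ∨ ¬ack)).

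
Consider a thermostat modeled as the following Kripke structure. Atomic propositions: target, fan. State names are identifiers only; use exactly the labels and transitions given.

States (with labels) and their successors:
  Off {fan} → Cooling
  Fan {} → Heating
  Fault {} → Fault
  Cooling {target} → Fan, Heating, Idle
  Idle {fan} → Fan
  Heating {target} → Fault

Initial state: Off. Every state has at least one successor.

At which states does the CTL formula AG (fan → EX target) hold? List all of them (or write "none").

States satisfying fan → EX target: {Off, Fan, Fault, Cooling, Heating}.
States satisfying AG (fan → EX target): {Fan, Fault, Heating}.

{Fan, Fault, Heating}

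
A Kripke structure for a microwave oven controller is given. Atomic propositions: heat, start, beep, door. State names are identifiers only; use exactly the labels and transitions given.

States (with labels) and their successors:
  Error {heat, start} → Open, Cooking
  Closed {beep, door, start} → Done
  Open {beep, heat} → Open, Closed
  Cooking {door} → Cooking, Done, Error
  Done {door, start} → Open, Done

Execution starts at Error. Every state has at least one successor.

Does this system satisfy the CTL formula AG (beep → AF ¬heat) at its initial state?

States satisfying beep → AF ¬heat: {Error, Closed, Cooking, Done}.
States satisfying AG (beep → AF ¬heat): ∅.
Open is reachable from Error and violates beep → AF ¬heat, so AG fails at Error.
Error ∉ Sat(AG (beep → AF ¬heat)).

Violated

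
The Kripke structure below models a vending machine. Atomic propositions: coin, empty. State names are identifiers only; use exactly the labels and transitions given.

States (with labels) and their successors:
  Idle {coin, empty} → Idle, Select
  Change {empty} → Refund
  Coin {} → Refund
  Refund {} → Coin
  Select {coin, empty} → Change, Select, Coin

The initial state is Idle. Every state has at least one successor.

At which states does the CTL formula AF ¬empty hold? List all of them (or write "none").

States satisfying ¬empty: {Coin, Refund}.
States satisfying AF ¬empty: {Change, Coin, Refund}.

{Change, Coin, Refund}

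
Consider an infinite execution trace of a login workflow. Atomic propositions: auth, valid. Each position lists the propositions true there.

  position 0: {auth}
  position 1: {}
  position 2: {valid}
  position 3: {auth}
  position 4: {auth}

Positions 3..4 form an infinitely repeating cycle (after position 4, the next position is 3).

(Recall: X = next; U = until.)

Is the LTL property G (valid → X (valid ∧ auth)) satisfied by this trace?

Violated

valid → X (valid ∧ auth) must hold at every position from 0 onward. It fails at position 2, so G (valid → X (valid ∧ auth)) is false.
Positions where valid holds: 2.
Check X (valid ∧ auth) at each: 2→fails.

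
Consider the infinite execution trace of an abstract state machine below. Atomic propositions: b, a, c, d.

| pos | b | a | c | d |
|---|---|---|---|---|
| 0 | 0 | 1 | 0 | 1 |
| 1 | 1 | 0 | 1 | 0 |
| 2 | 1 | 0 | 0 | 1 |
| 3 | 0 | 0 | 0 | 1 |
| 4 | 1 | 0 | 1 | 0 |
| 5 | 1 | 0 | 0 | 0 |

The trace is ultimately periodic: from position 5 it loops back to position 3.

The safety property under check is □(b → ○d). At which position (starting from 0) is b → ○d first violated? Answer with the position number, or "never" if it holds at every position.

Check b → ○d at each position in order: 0 ✓, 1 ✓, 2 ✓, 3 ✓.
At position 4 the labels are {b, c} and the next position 5 has {b}, so b → ○d is false there. This is the first violation.

4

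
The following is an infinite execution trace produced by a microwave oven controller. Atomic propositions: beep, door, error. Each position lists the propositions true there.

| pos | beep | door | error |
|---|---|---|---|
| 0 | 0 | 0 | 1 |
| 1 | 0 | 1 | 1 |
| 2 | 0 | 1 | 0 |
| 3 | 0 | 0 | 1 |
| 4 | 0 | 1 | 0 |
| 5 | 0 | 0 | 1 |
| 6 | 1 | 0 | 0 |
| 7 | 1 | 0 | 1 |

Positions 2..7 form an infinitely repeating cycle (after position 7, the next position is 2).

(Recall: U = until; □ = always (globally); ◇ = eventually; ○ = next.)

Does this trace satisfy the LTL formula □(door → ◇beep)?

door → ◇beep holds at every position 0..7, and those are all positions ever visited, so □(door → ◇beep) holds.
Positions where door holds: 1, 2, 4.
Check ◇beep at each: 1→ok, 2→ok, 4→ok.

Yes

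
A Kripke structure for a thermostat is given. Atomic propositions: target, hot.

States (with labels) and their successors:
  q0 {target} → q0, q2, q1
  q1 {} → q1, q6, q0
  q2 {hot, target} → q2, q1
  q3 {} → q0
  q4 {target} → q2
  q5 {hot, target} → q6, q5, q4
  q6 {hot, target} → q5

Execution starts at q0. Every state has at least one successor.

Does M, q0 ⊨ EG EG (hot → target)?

States satisfying EG (hot → target): {q0, q1, q2, q3, q4, q5, q6}.
States satisfying EG EG (hot → target): {q0, q1, q2, q3, q4, q5, q6}.
q0 ∈ Sat(EG EG (hot → target)).

Holds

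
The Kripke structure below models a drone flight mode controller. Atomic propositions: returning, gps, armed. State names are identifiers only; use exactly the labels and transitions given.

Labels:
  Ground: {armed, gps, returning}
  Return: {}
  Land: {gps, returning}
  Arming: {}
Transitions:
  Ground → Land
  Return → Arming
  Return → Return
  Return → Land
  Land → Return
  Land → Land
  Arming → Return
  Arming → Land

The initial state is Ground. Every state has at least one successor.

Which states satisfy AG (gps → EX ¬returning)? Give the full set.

States satisfying gps → EX ¬returning: {Return, Land, Arming}.
States satisfying AG (gps → EX ¬returning): {Return, Land, Arming}.

{Return, Land, Arming}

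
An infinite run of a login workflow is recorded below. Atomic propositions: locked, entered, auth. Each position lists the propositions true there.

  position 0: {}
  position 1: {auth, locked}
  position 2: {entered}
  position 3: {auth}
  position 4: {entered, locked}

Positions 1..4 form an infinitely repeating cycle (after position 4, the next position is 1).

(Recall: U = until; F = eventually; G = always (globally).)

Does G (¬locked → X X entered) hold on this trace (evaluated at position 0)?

Violated

¬locked → X X entered must hold at every position from 0 onward. It fails at position 3, so G (¬locked → X X entered) is false.
Positions where ¬locked holds: 0, 2, 3.
Check X X entered at each: 0→ok, 2→ok, 3→fails.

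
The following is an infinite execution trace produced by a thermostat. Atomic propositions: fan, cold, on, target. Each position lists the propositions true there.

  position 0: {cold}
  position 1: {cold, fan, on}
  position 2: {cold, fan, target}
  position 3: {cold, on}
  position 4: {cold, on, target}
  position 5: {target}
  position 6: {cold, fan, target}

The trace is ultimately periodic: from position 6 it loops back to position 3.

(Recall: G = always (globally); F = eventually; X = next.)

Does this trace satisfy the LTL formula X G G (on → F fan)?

The position after 0 is 1; G G (on → F fan) is true there.

Holds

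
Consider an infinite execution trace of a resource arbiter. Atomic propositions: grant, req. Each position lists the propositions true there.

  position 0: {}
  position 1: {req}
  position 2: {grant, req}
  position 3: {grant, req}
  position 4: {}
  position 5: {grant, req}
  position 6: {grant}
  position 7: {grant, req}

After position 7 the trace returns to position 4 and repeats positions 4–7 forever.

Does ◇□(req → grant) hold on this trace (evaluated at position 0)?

□(req → grant) holds at position 2, which is reachable from 0, so ◇□(req → grant) holds.

Yes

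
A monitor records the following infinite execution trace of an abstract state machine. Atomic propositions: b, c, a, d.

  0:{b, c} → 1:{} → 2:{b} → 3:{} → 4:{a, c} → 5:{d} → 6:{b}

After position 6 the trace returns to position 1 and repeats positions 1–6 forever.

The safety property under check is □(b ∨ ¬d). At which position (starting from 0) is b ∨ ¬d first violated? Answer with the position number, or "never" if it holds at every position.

Check b ∨ ¬d at each position in order: 0 ✓, 1 ✓, 2 ✓, 3 ✓, 4 ✓.
At position 5 the labels are {d}, so b ∨ ¬d is false there. This is the first violation.

5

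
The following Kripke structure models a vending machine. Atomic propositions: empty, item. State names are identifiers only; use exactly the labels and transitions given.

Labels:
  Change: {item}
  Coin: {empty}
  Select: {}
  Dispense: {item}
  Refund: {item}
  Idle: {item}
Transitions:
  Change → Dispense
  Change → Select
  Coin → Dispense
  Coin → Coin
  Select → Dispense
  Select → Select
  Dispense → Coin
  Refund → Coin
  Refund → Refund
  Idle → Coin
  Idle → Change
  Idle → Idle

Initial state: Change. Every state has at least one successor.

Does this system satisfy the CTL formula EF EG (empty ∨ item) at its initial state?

States satisfying EG (empty ∨ item): {Change, Coin, Dispense, Refund, Idle}.
States satisfying EF EG (empty ∨ item): {Change, Coin, Select, Dispense, Refund, Idle}.
Some path from Change reaches a state where EG (empty ∨ item) holds.
Change ∈ Sat(EF EG (empty ∨ item)).

Holds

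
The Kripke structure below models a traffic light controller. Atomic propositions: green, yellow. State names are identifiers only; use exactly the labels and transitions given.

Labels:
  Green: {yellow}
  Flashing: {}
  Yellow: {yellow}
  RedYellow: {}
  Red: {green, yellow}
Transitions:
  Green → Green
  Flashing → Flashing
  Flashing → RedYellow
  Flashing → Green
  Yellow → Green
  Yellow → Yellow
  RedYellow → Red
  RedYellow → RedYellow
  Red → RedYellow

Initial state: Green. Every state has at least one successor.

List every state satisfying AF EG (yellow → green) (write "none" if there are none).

States satisfying EG (yellow → green): {Flashing, RedYellow, Red}.
States satisfying AF EG (yellow → green): {Flashing, RedYellow, Red}.

{Flashing, RedYellow, Red}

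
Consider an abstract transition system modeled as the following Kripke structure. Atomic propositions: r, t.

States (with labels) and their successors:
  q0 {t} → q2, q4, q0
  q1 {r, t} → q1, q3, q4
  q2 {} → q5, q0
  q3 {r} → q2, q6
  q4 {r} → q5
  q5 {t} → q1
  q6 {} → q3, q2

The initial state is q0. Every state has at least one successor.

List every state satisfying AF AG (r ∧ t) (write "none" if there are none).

none

States satisfying AG (r ∧ t): ∅.
States satisfying AF AG (r ∧ t): ∅.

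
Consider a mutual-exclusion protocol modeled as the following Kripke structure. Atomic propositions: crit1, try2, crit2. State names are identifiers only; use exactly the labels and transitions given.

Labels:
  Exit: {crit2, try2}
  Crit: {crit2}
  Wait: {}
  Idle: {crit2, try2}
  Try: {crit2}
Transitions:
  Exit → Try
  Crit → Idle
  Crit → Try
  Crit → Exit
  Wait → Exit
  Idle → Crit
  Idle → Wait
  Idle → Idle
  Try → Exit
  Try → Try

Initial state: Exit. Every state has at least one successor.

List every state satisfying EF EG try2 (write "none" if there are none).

{Crit, Idle}

States satisfying EG try2: {Idle}.
States satisfying EF EG try2: {Crit, Idle}.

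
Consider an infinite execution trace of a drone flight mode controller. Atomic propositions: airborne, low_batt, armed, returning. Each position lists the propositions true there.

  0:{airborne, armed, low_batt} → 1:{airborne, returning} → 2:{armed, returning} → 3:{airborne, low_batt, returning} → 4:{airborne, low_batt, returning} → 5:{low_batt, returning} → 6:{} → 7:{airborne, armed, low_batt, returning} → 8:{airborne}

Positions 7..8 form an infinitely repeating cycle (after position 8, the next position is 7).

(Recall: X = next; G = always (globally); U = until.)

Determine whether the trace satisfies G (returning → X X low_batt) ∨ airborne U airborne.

Yes

returning → X X low_batt must hold at every position from 0 onward. It fails at position 4, so G (returning → X X low_batt) is false.
Positions where returning holds: 1, 2, 3, 4, 5, 7.
Check X X low_batt at each: 1→ok, 2→ok, 3→ok, 4→fails, 5→ok, 7→ok.
Walking from position 0: airborne first holds at position 0, and airborne holds at every earlier position along the way, so airborne U airborne holds.
At position 0: G (returning → X X low_batt) is false; airborne U airborne is true; so G (returning → X X low_batt) ∨ airborne U airborne is true.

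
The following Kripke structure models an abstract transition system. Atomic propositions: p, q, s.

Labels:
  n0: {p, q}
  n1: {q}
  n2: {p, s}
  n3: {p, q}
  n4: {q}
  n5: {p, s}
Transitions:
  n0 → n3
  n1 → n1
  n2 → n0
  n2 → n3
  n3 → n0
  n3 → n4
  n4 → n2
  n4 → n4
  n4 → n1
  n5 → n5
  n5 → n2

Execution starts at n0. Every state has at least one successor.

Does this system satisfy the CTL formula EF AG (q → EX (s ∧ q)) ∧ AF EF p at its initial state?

States satisfying AG (q → EX (s ∧ q)): ∅.
States satisfying EF AG (q → EX (s ∧ q)): ∅.
States satisfying EF p: {n0, n2, n3, n4, n5}.
States satisfying AF EF p: {n0, n2, n3, n4, n5}.
States satisfying EF AG (q → EX (s ∧ q)) ∧ AF EF p: ∅.
n0 ∉ Sat(EF AG (q → EX (s ∧ q)) ∧ AF EF p).

Does not hold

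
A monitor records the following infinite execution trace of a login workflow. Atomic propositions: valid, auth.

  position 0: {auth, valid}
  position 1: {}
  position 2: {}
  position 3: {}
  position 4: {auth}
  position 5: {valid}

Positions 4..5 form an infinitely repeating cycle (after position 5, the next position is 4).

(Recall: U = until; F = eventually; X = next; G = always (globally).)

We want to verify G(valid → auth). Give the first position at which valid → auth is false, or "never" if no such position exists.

5

Check valid → auth at each position in order: 0 ✓, 1 ✓, 2 ✓, 3 ✓, 4 ✓.
At position 5 the labels are {valid}, so valid → auth is false there. This is the first violation.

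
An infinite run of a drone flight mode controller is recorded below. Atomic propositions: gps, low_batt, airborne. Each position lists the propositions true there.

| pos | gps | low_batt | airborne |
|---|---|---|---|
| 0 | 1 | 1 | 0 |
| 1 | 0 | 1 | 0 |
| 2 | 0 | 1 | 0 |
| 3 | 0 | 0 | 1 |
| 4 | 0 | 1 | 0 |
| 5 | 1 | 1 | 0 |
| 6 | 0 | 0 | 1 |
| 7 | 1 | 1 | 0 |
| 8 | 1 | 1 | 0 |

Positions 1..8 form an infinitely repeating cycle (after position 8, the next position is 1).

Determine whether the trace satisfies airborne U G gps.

Does not hold

Walking from position 0: at position 0, G gps has not yet held and airborne fails, so airborne U G gps is false.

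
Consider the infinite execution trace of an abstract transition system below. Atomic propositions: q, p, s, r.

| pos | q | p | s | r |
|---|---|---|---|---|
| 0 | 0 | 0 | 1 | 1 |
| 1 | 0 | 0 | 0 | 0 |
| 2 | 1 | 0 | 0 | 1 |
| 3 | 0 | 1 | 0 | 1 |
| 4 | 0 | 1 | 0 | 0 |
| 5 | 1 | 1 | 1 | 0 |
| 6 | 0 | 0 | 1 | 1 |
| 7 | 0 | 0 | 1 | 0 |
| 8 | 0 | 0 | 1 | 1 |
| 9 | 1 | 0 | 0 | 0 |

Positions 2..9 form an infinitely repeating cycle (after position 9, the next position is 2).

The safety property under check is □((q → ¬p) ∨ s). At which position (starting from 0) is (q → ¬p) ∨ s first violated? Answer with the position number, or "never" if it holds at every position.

(q → ¬p) ∨ s holds at every position 0..9, and those are all the positions the trace ever visits, so the invariant □((q → ¬p) ∨ s) is never violated.

never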